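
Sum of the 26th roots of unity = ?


The sum of all 26th roots of unity is 0.
Geometric series: (1 - w^26)/(1 - w) = (1-1)/(1-w) = 0 since w^26 = 1, w ≠ 1.
Alternatively: coefficient of z^25 in z^26 - 1 is 0.

0


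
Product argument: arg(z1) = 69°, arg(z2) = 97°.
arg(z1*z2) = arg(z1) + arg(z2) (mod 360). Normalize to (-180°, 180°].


arg(z1*z2) = 69° + 97° = 166°
Normalized to (-180°, 180°]: 166°

166°


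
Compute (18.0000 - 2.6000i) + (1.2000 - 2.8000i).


Real: 18 + 1.2 = 19.2
Imag: -2.6 - 2.8 = -5.4

19.2000 - 5.4000i


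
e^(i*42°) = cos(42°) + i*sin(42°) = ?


cos(42°) = 0.7431
sin(42°) = 0.6691

e^(i*42°) = 0.7431 + 0.6691i


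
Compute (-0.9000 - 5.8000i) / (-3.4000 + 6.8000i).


Conjugate of z2 = -3.4000 - 6.8000i
Numerator: (-0.9000 - 5.8000i)(-3.4000 - 6.8000i) = -36.3800 + 25.8400i
Denominator: (-3.4)^2 + 6.8^2 = 57.8
Result = (-36.3800 + 25.8400i)/57.8

-0.6294 + 0.4471i


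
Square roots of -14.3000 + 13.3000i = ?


|z| = sqrt(204.49+176.89) = 19.5290
sqrt((|z|+a)/2) = sqrt((19.5290+(-14.3))/2) = sqrt(2.6145) = 1.6169
sqrt((|z|-a)/2) = sqrt((19.5290-(-14.3))/2) = sqrt(16.9145) = 4.1127

±(1.6169 + 4.1127i) i.e. 1.6169 + 4.1127i and -1.6169 - 4.1127i


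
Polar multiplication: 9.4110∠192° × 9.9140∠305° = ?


r = 9.4110 * 9.9140 = 93.3007
theta = 192° + 305° = 497° = 137° (mod 360)

93.3007 cis(137°)


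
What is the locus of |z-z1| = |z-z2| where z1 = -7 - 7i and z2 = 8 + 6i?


Equal distances means the locus is the perpendicular bisector of z1 and z2.
Midpoint = ((-7+8)/2, (-7+6)/2) = (0.5000, -0.5000)

Perpendicular bisector through (0.5000, -0.5000)


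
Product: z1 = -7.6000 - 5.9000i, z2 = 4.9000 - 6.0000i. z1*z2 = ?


Real = -7.6*4.9 - (-5.9)*(-6) = -37.24 - 35.4 = -72.64
Imag = -7.6*(-6) + 4.9*(-5.9) = 45.6 - (28.91) = 16.69

-72.6400 + 16.6900i


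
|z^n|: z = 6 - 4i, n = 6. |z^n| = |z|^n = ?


|z| = sqrt(36+16) = sqrt(52) = 7.2111
|z^6| = |z|^6 = (sqrt(52))^6 = 52^3 = 140608

|z^6| = 140608


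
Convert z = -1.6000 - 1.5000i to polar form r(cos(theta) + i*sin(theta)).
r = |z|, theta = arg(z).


r = sqrt(2.56+2.25) = sqrt(4.81) = 2.1932
theta = atan2(-1.5, -1.6) = -136.8476 degrees

r = 2.1932, theta = -136.8476 degrees


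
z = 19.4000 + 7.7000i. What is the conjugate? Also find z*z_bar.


z_bar = 19.4000 - 7.7000i
z*z_bar = 19.4^2 + 7.7^2 = 376.36 + 59.29 = 435.65

z_bar = 19.4000 - 7.7000i, z*z_bar = 435.65


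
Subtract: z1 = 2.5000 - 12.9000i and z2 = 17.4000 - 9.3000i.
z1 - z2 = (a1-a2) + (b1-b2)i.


Real: 2.5 - 17.4 = -14.9
Imag: -12.9 + 9.3 = -3.6

-14.9000 - 3.6000i


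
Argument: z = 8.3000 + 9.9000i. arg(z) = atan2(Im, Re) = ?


Re = 8.3, Im = 9.9
arg = atan2(9.9, 8.3) = 50.0241 degrees

arg(z) = 50.0241 degrees


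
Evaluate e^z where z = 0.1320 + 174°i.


e^0.1320 = 1.14111
cos(174°) = -0.99452
sin(174°) = 0.10453
Real = 1.14111*(-0.99452) = -1.1349
Imag = 1.14111*0.10453 = 0.1193

-1.1349 + 0.1193i


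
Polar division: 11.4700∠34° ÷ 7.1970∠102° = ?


r = 11.4700 / 7.1970 = 1.5937
theta = 34° - 102° = -68° = 292° (mod 360)

1.5937 cis(292°)


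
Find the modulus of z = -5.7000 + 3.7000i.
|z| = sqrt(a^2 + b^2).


|z| = sqrt((-5.7)^2 + 3.7^2) = sqrt(32.49 + 13.69) = sqrt(46.18) = 6.7956

|z| = 6.7956


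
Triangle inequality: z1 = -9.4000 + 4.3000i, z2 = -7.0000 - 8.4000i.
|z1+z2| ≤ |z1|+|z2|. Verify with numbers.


|z1| = sqrt((-9.4)^2 + 4.3^2) = sqrt(106.85) = 10.3368
|z2| = sqrt((-7)^2 + (-8.4)^2) = sqrt(119.56) = 10.9343
z1+z2 = -16.4000 - 4.1000i
|z1+z2| = sqrt(285.77) = 16.9047
|z1|+|z2| = 10.3368 + 10.9343 = 21.2711

|z1+z2| = 16.9047 ≤ |z1|+|z2| = 21.2711 (verified)


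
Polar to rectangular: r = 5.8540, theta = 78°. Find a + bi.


a = 5.8540*cos(78°) = 5.8540*0.20791 = 1.2171
b = 5.8540*sin(78°) = 5.8540*0.97815 = 5.7261

1.2171 + 5.7261i


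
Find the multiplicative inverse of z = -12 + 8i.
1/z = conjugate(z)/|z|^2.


|z|^2 = 144+64 = 208
1/z = (-12 - 8i)/208

1/z = -0.0577 - 0.0385i


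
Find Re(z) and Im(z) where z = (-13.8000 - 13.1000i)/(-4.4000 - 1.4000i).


Multiply by conjugate: (-13.8000 - 13.1000i)(-4.4000 + 1.4000i) / ((-4.4)^2 + (-1.4)^2)
Numerator real = -13.8*(-4.4) - (13.1)*(-1.4) = 79.06
Numerator imag = -13.1*(-4.4) - (-13.8)*(-1.4) = 38.32
Denominator = 21.32
Re(z) = 79.06/21.32 = 3.7083
Im(z) = 38.32/21.32 = 1.7974

Re(z) = 3.7083, Im(z) = 1.7974


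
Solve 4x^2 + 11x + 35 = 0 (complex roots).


disc = 11^2 - 4*4*35 = 121 - 560 = -439
sqrt(|disc|) = sqrt(439) = 20.9523
Real part = -11/(2*4) = -1.3750
Imag part = 20.9523/(2*4) = 2.6190

-1.3750 ± 2.6190i


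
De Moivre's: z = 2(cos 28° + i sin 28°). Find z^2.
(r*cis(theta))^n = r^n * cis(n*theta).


r^2 = 2^2 = 4
n*theta = 2*28° = 56° = 56° (mod 360)
a = 4*cos(56°) = 2.2368
b = 4*sin(56°) = 3.3162

4 cis(56°) = 2.2368 + 3.3162i


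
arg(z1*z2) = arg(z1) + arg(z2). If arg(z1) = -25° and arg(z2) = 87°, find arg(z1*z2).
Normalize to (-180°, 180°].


arg(z1*z2) = -25° + 87° = 62°
Normalized to (-180°, 180°]: 62°

62°


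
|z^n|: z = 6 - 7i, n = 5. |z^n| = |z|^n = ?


|z| = sqrt(36+49) = sqrt(85) = 9.2195
|z^5| = |z|^5 = (sqrt(85))^5 = 85^2 * sqrt(85) = 7225*sqrt(85)

|z^5| = 7225*sqrt(85) ≈ 66611.2087


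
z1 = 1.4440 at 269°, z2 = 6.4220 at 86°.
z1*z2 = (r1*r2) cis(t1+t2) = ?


r = 1.4440 * 6.4220 = 9.2734
theta = 269° + 86° = 355° = 355° (mod 360)

9.2734 cis(355°)


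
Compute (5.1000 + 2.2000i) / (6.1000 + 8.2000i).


Conjugate of z2 = 6.1000 - 8.2000i
Numerator: (5.1000 + 2.2000i)(6.1000 - 8.2000i) = 49.1500 - 28.4000i
Denominator: 6.1^2 + 8.2^2 = 104.45
Result = (49.1500 - 28.4000i)/104.45

0.4706 - 0.2719i


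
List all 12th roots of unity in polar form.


The 12th roots of unity are cis(360k/12°) for k=0..11
Angle step = 360/12 = 30°
Primitive root: cis(30°)
Primitive root = 0.8660 + 0.5000i

12 roots at angles: 0°, 30°, 60°, 90°, 120°, 150°, 180°, 210°, 240°, 270°, 300°, 330°


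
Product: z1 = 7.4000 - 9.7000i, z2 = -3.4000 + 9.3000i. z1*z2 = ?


Real = 7.4*(-3.4) - (-9.7)*9.3 = -25.16 - (-90.21) = 65.05
Imag = 7.4*9.3 - (3.4)*(-9.7) = 68.82 + 32.98 = 101.8

65.0500 + 101.8000i


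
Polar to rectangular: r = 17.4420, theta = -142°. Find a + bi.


a = 17.4420*cos(-142°) = 17.4420*(-0.78801) = -13.7445
b = 17.4420*sin(-142°) = 17.4420*(-0.615661) = -10.7384

-13.7445 - 10.7384i


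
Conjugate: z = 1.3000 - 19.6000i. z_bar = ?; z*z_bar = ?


z_bar = 1.3000 + 19.6000i
z*z_bar = 1.3^2 + (-19.6)^2 = 1.69 + 384.16 = 385.85

z_bar = 1.3000 + 19.6000i, z*z_bar = 385.85


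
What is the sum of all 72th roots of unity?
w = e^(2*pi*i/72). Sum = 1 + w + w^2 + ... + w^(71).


The sum of all 72th roots of unity is 0.
Geometric series: (1 - w^72)/(1 - w) = (1-1)/(1-w) = 0 since w^72 = 1, w ≠ 1.
Alternatively: coefficient of z^71 in z^72 - 1 is 0.

0


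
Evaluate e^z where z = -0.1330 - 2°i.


e^-0.1330 = 0.87547
cos(-2°) = 0.9994
sin(-2°) = -0.0349
Real = 0.87547*0.9994 = 0.8749
Imag = 0.87547*(-0.0349) = -0.0306

0.8749 - 0.0306i


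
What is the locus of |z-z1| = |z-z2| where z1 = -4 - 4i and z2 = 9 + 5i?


Equal distances means the locus is the perpendicular bisector of z1 and z2.
Midpoint = ((-4+9)/2, (-4+5)/2) = (2.5000, 0.5000)

Perpendicular bisector through (2.5000, 0.5000)


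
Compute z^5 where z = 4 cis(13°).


r^5 = 4^5 = 1024
n*theta = 5*13° = 65° = 65° (mod 360)
a = 1024*cos(65°) = 432.7611
b = 1024*sin(65°) = 928.0592

1024 cis(65°) = 432.7611 + 928.0592i


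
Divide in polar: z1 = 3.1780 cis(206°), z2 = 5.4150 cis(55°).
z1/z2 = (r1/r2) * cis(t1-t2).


r = 3.1780 / 5.4150 = 0.5869
theta = 206° - 55° = 151° = 151° (mod 360)

0.5869 cis(151°)


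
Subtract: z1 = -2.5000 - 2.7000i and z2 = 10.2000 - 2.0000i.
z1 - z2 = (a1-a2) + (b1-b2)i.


Real: -2.5 - 10.2 = -12.7
Imag: -2.7 + 2 = -0.7

-12.7000 - 0.7000i


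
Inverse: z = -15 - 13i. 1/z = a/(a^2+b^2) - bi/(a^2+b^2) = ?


|z|^2 = 225+169 = 394
1/z = (-15 + 13i)/394

1/z = -0.0381 + 0.0330i


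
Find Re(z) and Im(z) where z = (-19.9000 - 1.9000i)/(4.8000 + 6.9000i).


Multiply by conjugate: (-19.9000 - 1.9000i)(4.8000 - 6.9000i) / (4.8^2 + 6.9^2)
Numerator real = -19.9*4.8 - (1.9)*6.9 = -108.63
Numerator imag = -1.9*4.8 - (-19.9)*6.9 = 128.19
Denominator = 70.65
Re(z) = -108.63/70.65 = -1.5376
Im(z) = 128.19/70.65 = 1.8144

Re(z) = -1.5376, Im(z) = 1.8144


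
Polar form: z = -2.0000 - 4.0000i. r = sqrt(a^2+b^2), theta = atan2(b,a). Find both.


r = sqrt(4+16) = sqrt(20) = 4.4721
theta = atan2(-4, -2) = -116.5651 degrees

r = 4.4721, theta = -116.5651 degrees


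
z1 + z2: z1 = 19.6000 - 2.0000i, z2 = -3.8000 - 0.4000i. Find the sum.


Real: 19.6 - 3.8 = 15.8
Imag: -2 - 0.4 = -2.4

15.8000 - 2.4000i


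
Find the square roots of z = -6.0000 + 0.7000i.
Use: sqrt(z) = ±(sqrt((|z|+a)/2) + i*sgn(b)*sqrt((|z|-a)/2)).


|z| = sqrt(36+0.49) = 6.0407
sqrt((|z|+a)/2) = sqrt((6.0407+(-6))/2) = sqrt(0.0203) = 0.1426
sqrt((|z|-a)/2) = sqrt((6.0407-(-6))/2) = sqrt(6.0203) = 2.4536

±(0.1426 + 2.4536i) i.e. 0.1426 + 2.4536i and -0.1426 - 2.4536i


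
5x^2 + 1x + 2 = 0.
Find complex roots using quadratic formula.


disc = 1^2 - 4*5*2 = 1 - 40 = -39
sqrt(|disc|) = sqrt(39) = 6.2450
Real part = -1/(2*5) = -0.1000
Imag part = 6.2450/(2*5) = 0.6245

-0.1000 ± 0.6245i


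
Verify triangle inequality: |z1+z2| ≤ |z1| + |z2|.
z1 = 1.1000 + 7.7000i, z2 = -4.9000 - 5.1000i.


|z1| = sqrt(1.1^2 + 7.7^2) = sqrt(60.5) = 7.7782
|z2| = sqrt((-4.9)^2 + (-5.1)^2) = sqrt(50.02) = 7.0725
z1+z2 = -3.8000 + 2.6000i
|z1+z2| = sqrt(21.2) = 4.6043
|z1|+|z2| = 7.7782 + 7.0725 = 14.8507

|z1+z2| = 4.6043 ≤ |z1|+|z2| = 14.8507 (verified)


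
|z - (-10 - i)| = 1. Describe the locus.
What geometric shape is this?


|z - z0| = r is a circle with center z0 and radius r.
Center = (-10, -1), radius = 1

Circle with center (-10, -1) and radius 1


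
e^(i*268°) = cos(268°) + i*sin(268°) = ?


cos(268°) = -0.0349
sin(268°) = -0.9994

e^(i*268°) = -0.0349 - 0.9994i


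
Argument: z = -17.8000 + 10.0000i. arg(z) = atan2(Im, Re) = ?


Re = -17.8, Im = 10
arg = atan2(10, -17.8) = 150.6728 degrees

arg(z) = 150.6728 degrees


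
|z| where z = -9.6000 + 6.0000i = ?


|z| = sqrt((-9.6)^2 + 6^2) = sqrt(92.16 + 36) = sqrt(128.16) = 11.3208

|z| = 11.3208


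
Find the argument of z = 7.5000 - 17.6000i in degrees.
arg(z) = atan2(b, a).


Re = 7.5, Im = -17.6
arg = atan2(-17.6, 7.5) = -66.9194 degrees

arg(z) = -66.9194 degrees


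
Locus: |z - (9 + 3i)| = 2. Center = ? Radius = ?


|z - z0| = r is a circle with center z0 and radius r.
Center = (9, 3), radius = 2

Circle with center (9, 3) and radius 2


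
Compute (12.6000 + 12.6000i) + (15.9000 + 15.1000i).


Real: 12.6 + 15.9 = 28.5
Imag: 12.6 + 15.1 = 27.7

28.5000 + 27.7000i


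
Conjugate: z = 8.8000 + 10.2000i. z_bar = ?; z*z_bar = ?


z_bar = 8.8000 - 10.2000i
z*z_bar = 8.8^2 + 10.2^2 = 77.44 + 104.04 = 181.48

z_bar = 8.8000 - 10.2000i, z*z_bar = 181.48


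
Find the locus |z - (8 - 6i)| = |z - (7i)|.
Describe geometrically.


Equal distances means the locus is the perpendicular bisector of z1 and z2.
Midpoint = ((8+0)/2, (-6+7)/2) = (4.0000, 0.5000)

Perpendicular bisector through (4.0000, 0.5000)


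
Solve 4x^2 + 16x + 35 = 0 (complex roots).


disc = 16^2 - 4*4*35 = 256 - 560 = -304
sqrt(|disc|) = sqrt(304) = 17.4356
Real part = -16/(2*4) = -2.0000
Imag part = 17.4356/(2*4) = 2.1794

-2.0000 ± 2.1794i


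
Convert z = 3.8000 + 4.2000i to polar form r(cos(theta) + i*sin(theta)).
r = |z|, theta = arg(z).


r = sqrt(14.44+17.64) = sqrt(32.08) = 5.6639
theta = atan2(4.2, 3.8) = 47.8624 degrees

r = 5.6639, theta = 47.8624 degrees


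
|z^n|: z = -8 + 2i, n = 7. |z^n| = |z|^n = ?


|z| = sqrt(64+4) = sqrt(68) = 8.2462
|z^7| = |z|^7 = (sqrt(68))^7 = 68^3 * sqrt(68) = 314432*sqrt(68)

|z^7| = 314432*sqrt(68) ≈ 2592872.6961


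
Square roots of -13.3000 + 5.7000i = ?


|z| = sqrt(176.89+32.49) = 14.4700
sqrt((|z|+a)/2) = sqrt((14.4700+(-13.3))/2) = sqrt(0.5850) = 0.7648
sqrt((|z|-a)/2) = sqrt((14.4700-(-13.3))/2) = sqrt(13.8850) = 3.7263

±(0.7648 + 3.7263i) i.e. 0.7648 + 3.7263i and -0.7648 - 3.7263i


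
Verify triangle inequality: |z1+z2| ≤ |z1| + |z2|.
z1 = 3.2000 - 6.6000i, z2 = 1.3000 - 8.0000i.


|z1| = sqrt(3.2^2 + (-6.6)^2) = sqrt(53.8) = 7.3348
|z2| = sqrt(1.3^2 + (-8)^2) = sqrt(65.69) = 8.1049
z1+z2 = 4.5000 - 14.6000i
|z1+z2| = sqrt(233.41) = 15.2778
|z1|+|z2| = 7.3348 + 8.1049 = 15.4397

|z1+z2| = 15.2778 ≤ |z1|+|z2| = 15.4397 (verified)


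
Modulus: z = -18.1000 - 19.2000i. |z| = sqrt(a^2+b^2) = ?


|z| = sqrt((-18.1)^2 + (-19.2)^2) = sqrt(327.61 + 368.64) = sqrt(696.25) = 26.3865

|z| = 26.3865


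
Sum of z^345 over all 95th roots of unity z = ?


The roots are w_k = w^k with w = e^(2*pi*i/95), and (w^k)^345 = (w^345)^k.
So S = 1 + u + u^2 + ... + u^(94) with u = w^345.
345 = 3*95 + 60, so 345 is not a multiple of 95: u = (w^95)^3 * w^60 = w^60 ≠ 1 (w is a primitive 95th root), while u^95 = (w^95)^345 = 1.
Geometric series: S = (1 - u^95)/(1 - u) = (1 - 1)/(1 - u) = 0

S = 0


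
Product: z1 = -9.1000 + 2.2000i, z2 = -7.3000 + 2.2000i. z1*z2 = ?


Real = -9.1*(-7.3) - 2.2*2.2 = 66.43 - 4.84 = 61.59
Imag = -9.1*2.2 - (7.3)*2.2 = -20.02 - (16.06) = -36.08

61.5900 - 36.0800i


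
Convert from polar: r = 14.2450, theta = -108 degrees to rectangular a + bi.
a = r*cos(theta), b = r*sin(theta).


a = 14.2450*cos(-108°) = 14.2450*(-0.309017) = -4.4019
b = 14.2450*sin(-108°) = 14.2450*(-0.95106) = -13.5478

-4.4019 - 13.5478i


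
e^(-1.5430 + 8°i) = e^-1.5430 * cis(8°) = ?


e^-1.5430 = 0.21374
cos(8°) = 0.9903
sin(8°) = 0.13917
Real = 0.21374*0.9903 = 0.2117
Imag = 0.21374*0.13917 = 0.0297

0.2117 + 0.0297i


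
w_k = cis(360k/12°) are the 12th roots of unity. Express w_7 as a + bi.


Angle = 360*7/12 = 210°
a = cos(210°) = -0.8660
b = sin(210°) = -0.5000

-0.8660 - 0.5000i


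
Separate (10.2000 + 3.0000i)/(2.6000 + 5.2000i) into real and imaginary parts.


Multiply by conjugate: (10.2000 + 3.0000i)(2.6000 - 5.2000i) / (2.6^2 + 5.2^2)
Numerator real = 10.2*2.6 + 3*5.2 = 42.12
Numerator imag = 3*2.6 - 10.2*5.2 = -45.24
Denominator = 33.8
Re(z) = 42.12/33.8 = 1.2462
Im(z) = -45.24/33.8 = -1.3385

Re(z) = 1.2462, Im(z) = -1.3385


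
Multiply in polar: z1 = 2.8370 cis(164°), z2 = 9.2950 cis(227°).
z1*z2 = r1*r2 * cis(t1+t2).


r = 2.8370 * 9.2950 = 26.3699
theta = 164° + 227° = 391° = 31° (mod 360)

26.3699 cis(31°)


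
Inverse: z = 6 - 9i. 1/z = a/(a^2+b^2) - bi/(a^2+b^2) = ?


|z|^2 = 36+81 = 117
1/z = (6 + 9i)/117

1/z = 0.0513 + 0.0769i


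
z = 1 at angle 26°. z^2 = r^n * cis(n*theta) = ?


r^2 = 1^2 = 1
n*theta = 2*26° = 52° = 52° (mod 360)
a = 1*cos(52°) = 0.6157
b = 1*sin(52°) = 0.7880

1 cis(52°) = 0.6157 + 0.7880i


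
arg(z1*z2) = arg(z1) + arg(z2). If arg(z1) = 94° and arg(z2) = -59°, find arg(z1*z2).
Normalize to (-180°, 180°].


arg(z1*z2) = 94° - 59° = 35°
Normalized to (-180°, 180°]: 35°

35°


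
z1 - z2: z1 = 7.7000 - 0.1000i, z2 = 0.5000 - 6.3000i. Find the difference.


Real: 7.7 - 0.5 = 7.2
Imag: -0.1 + 6.3 = 6.2

7.2000 + 6.2000i


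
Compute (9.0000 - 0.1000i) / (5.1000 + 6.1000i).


Conjugate of z2 = 5.1000 - 6.1000i
Numerator: (9.0000 - 0.1000i)(5.1000 - 6.1000i) = 45.2900 - 55.4100i
Denominator: 5.1^2 + 6.1^2 = 63.22
Result = (45.2900 - 55.4100i)/63.22

0.7164 - 0.8765i


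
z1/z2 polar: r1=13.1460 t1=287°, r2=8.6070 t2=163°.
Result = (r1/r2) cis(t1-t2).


r = 13.1460 / 8.6070 = 1.5274
theta = 287° - 163° = 124° = 124° (mod 360)

1.5274 cis(124°)


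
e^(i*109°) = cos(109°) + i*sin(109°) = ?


cos(109°) = -0.3256
sin(109°) = 0.9455

e^(i*109°) = -0.3256 + 0.9455i


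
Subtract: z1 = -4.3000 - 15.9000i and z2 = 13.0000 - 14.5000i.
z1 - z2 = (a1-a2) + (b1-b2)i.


Real: -4.3 - 13 = -17.3
Imag: -15.9 + 14.5 = -1.4

-17.3000 - 1.4000i


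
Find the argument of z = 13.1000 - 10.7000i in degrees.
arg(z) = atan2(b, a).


Re = 13.1, Im = -10.7
arg = atan2(-10.7, 13.1) = -39.2417 degrees

arg(z) = -39.2417 degrees


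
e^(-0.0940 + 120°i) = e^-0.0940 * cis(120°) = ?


e^-0.0940 = 0.91028
cos(120°) = -0.5
sin(120°) = 0.866
Real = 0.91028*(-0.5) = -0.4551
Imag = 0.91028*0.866 = 0.7883

-0.4551 + 0.7883i


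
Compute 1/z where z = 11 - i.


|z|^2 = 121+1 = 122
1/z = (11 + 1i)/122

1/z = 0.0902 + 0.0082i


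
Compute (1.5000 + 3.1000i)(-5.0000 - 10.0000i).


Real = 1.5*(-5) - 3.1*(-10) = -7.5 - (-31) = 23.5
Imag = 1.5*(-10) - (5)*3.1 = -15 - (15.5) = -30.5

23.5000 - 30.5000i


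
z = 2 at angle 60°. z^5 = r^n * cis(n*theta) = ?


r^5 = 2^5 = 32
n*theta = 5*60° = 300° = 300° (mod 360)
a = 32*cos(300°) = 16.0000
b = 32*sin(300°) = -27.7128

32 cis(300°) = 16.0000 - 27.7128i


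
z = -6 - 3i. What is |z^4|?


|z| = sqrt(36+9) = sqrt(45) = 6.7082
|z^4| = |z|^4 = (sqrt(45))^4 = 45^2 = 2025

|z^4| = 2025


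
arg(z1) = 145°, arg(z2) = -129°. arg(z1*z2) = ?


arg(z1*z2) = 145° - 129° = 16°
Normalized to (-180°, 180°]: 16°

16°


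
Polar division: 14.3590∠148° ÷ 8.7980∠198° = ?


r = 14.3590 / 8.7980 = 1.6321
theta = 148° - 198° = -50° = 310° (mod 360)

1.6321 cis(310°)


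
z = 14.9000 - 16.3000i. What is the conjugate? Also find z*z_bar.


z_bar = 14.9000 + 16.3000i
z*z_bar = 14.9^2 + (-16.3)^2 = 222.01 + 265.69 = 487.7

z_bar = 14.9000 + 16.3000i, z*z_bar = 487.7


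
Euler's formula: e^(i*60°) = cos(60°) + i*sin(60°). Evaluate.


cos(60°) = 0.5000
sin(60°) = 0.8660

e^(i*60°) = 0.5000 + 0.8660i


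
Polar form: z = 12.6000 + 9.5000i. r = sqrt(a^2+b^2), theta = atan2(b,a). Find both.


r = sqrt(158.76+90.25) = sqrt(249.01) = 15.7801
theta = atan2(9.5, 12.6) = 37.0151 degrees

r = 15.7801, theta = 37.0151 degrees


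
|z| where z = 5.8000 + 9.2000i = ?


|z| = sqrt(5.8^2 + 9.2^2) = sqrt(33.64 + 84.64) = sqrt(118.28) = 10.8757

|z| = 10.8757


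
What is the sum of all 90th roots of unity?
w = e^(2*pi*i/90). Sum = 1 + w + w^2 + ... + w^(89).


The sum of all 90th roots of unity is 0.
Geometric series: (1 - w^90)/(1 - w) = (1-1)/(1-w) = 0 since w^90 = 1, w ≠ 1.
Alternatively: coefficient of z^89 in z^90 - 1 is 0.

0


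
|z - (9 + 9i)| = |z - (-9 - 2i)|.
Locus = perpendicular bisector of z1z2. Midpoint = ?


Equal distances means the locus is the perpendicular bisector of z1 and z2.
Midpoint = ((9+(-9))/2, (9+(-2))/2) = (0, 3.5000)

Perpendicular bisector through (0, 3.5000)


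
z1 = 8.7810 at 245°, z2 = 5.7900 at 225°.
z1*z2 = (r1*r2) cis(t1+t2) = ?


r = 8.7810 * 5.7900 = 50.8420
theta = 245° + 225° = 470° = 110° (mod 360)

50.8420 cis(110°)


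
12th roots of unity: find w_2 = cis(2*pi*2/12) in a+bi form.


Angle = 360*2/12 = 60°
a = cos(60°) = 0.5000
b = sin(60°) = 0.8660

0.5000 + 0.8660i


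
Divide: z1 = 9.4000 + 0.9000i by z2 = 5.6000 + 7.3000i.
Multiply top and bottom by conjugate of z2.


Conjugate of z2 = 5.6000 - 7.3000i
Numerator: (9.4000 + 0.9000i)(5.6000 - 7.3000i) = 59.2100 - 63.5800i
Denominator: 5.6^2 + 7.3^2 = 84.65
Result = (59.2100 - 63.5800i)/84.65

0.6995 - 0.7511i


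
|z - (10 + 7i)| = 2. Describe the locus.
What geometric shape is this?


|z - z0| = r is a circle with center z0 and radius r.
Center = (10, 7), radius = 2

Circle with center (10, 7) and radius 2


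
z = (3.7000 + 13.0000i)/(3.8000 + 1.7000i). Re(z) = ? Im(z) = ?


Multiply by conjugate: (3.7000 + 13.0000i)(3.8000 - 1.7000i) / (3.8^2 + 1.7^2)
Numerator real = 3.7*3.8 + 13*1.7 = 36.16
Numerator imag = 13*3.8 - 3.7*1.7 = 43.11
Denominator = 17.33
Re(z) = 36.16/17.33 = 2.0866
Im(z) = 43.11/17.33 = 2.4876

Re(z) = 2.0866, Im(z) = 2.4876


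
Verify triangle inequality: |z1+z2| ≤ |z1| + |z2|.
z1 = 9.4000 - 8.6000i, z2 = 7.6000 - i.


|z1| = sqrt(9.4^2 + (-8.6)^2) = sqrt(162.32) = 12.7405
|z2| = sqrt(7.6^2 + (-1)^2) = sqrt(58.76) = 7.6655
z1+z2 = 17.0000 - 9.6000i
|z1+z2| = sqrt(381.16) = 19.5233
|z1|+|z2| = 12.7405 + 7.6655 = 20.4060

|z1+z2| = 19.5233 ≤ |z1|+|z2| = 20.4060 (verified)


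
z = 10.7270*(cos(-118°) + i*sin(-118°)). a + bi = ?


a = 10.7270*cos(-118°) = 10.7270*(-0.46947) = -5.0360
b = 10.7270*sin(-118°) = 10.7270*(-0.88295) = -9.4714

-5.0360 - 9.4714i


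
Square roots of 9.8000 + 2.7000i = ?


|z| = sqrt(96.04+7.29) = 10.1651
sqrt((|z|+a)/2) = sqrt((10.1651+9.8)/2) = sqrt(9.9826) = 3.1595
sqrt((|z|-a)/2) = sqrt((10.1651-9.8)/2) = sqrt(0.1826) = 0.4273

±(3.1595 + 0.4273i) i.e. 3.1595 + 0.4273i and -3.1595 - 0.4273i


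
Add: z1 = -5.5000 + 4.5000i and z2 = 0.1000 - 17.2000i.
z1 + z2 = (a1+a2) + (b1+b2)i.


Real: -5.5 + 0.1 = -5.4
Imag: 4.5 - 17.2 = -12.7

-5.4000 - 12.7000i


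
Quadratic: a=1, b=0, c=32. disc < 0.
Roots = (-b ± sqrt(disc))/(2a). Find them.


disc = 0^2 - 4*1*32 = 0 - 128 = -128
sqrt(|disc|) = sqrt(128) = 11.3137
Real part = 0/(2*1) = 0
Imag part = 11.3137/(2*1) = 5.6569

0 ± 5.6569i


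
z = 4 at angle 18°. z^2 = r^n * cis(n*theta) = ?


r^2 = 4^2 = 16
n*theta = 2*18° = 36° = 36° (mod 360)
a = 16*cos(36°) = 12.9443
b = 16*sin(36°) = 9.4046

16 cis(36°) = 12.9443 + 9.4046i


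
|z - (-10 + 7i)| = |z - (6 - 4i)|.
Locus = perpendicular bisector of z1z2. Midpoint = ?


Equal distances means the locus is the perpendicular bisector of z1 and z2.
Midpoint = ((-10+6)/2, (7+(-4))/2) = (-2.0000, 1.5000)

Perpendicular bisector through (-2.0000, 1.5000)


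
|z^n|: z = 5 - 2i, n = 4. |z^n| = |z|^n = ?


|z| = sqrt(25+4) = sqrt(29) = 5.3852
|z^4| = |z|^4 = (sqrt(29))^4 = 29^2 = 841

|z^4| = 841


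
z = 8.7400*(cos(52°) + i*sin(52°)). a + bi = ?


a = 8.7400*cos(52°) = 8.7400*0.61566 = 5.3809
b = 8.7400*sin(52°) = 8.7400*0.78801 = 6.8872

5.3809 + 6.8872i


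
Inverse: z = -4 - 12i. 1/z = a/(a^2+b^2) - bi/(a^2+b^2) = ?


|z|^2 = 16+144 = 160
1/z = (-4 + 12i)/160

1/z = -0.0250 + 0.0750i


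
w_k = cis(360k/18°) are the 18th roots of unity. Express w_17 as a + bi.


Angle = 360*17/18 = 340°
a = cos(340°) = 0.9397
b = sin(340°) = -0.3420

0.9397 - 0.3420i


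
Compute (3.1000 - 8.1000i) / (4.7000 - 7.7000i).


Conjugate of z2 = 4.7000 + 7.7000i
Numerator: (3.1000 - 8.1000i)(4.7000 + 7.7000i) = 76.9400 - 14.2000i
Denominator: 4.7^2 + (-7.7)^2 = 81.38
Result = (76.9400 - 14.2000i)/81.38

0.9454 - 0.1745i


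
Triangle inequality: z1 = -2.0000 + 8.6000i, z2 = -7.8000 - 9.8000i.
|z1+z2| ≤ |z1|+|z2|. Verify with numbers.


|z1| = sqrt((-2)^2 + 8.6^2) = sqrt(77.96) = 8.8295
|z2| = sqrt((-7.8)^2 + (-9.8)^2) = sqrt(156.88) = 12.5252
z1+z2 = -9.8000 - 1.2000i
|z1+z2| = sqrt(97.48) = 9.8732
|z1|+|z2| = 8.8295 + 12.5252 = 21.3547

|z1+z2| = 9.8732 ≤ |z1|+|z2| = 21.3547 (verified)


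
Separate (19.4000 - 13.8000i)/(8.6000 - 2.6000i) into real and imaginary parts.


Multiply by conjugate: (19.4000 - 13.8000i)(8.6000 + 2.6000i) / (8.6^2 + (-2.6)^2)
Numerator real = 19.4*8.6 - (13.8)*(-2.6) = 202.72
Numerator imag = -13.8*8.6 - 19.4*(-2.6) = -68.24
Denominator = 80.72
Re(z) = 202.72/80.72 = 2.5114
Im(z) = -68.24/80.72 = -0.8454

Re(z) = 2.5114, Im(z) = -0.8454


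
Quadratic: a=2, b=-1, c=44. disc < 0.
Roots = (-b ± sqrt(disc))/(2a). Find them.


disc = (-1)^2 - 4*2*44 = 1 - 352 = -351
sqrt(|disc|) = sqrt(351) = 18.7350
Real part = 1/(2*2) = 0.2500
Imag part = 18.7350/(2*2) = 4.6837

0.2500 ± 4.6837i


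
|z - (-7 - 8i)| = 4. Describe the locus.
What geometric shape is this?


|z - z0| = r is a circle with center z0 and radius r.
Center = (-7, -8), radius = 4

Circle with center (-7, -8) and radius 4


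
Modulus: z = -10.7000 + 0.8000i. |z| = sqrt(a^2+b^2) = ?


|z| = sqrt((-10.7)^2 + 0.8^2) = sqrt(114.49 + 0.64) = sqrt(115.13) = 10.7299

|z| = 10.7299


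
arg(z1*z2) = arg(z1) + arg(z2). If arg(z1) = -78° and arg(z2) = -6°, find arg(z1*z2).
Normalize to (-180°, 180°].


arg(z1*z2) = -78° - 6° = -84°
Normalized to (-180°, 180°]: -84°

-84°


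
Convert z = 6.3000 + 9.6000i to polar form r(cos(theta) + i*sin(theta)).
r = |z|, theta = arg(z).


r = sqrt(39.69+92.16) = sqrt(131.85) = 11.4826
theta = atan2(9.6, 6.3) = 56.7251 degrees

r = 11.4826, theta = 56.7251 degrees


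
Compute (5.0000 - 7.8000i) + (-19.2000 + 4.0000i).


Real: 5 - 19.2 = -14.2
Imag: -7.8 + 4 = -3.8

-14.2000 - 3.8000i


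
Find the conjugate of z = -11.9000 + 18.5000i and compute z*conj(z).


z_bar = -11.9000 - 18.5000i
z*z_bar = (-11.9)^2 + 18.5^2 = 141.61 + 342.25 = 483.86

z_bar = -11.9000 - 18.5000i, z*z_bar = 483.86


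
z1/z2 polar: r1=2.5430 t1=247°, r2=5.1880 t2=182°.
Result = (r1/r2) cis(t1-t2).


r = 2.5430 / 5.1880 = 0.4902
theta = 247° - 182° = 65° = 65° (mod 360)

0.4902 cis(65°)


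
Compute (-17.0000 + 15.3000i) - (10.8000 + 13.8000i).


Real: -17 - 10.8 = -27.8
Imag: 15.3 - 13.8 = 1.5

-27.8000 + 1.5000i


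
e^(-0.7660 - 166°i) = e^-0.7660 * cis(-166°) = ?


e^-0.7660 = 0.4649
cos(-166°) = -0.9703
sin(-166°) = -0.2419
Real = 0.4649*(-0.9703) = -0.4511
Imag = 0.4649*(-0.2419) = -0.1125

-0.4511 - 0.1125i


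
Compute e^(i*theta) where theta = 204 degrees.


cos(204°) = -0.9135
sin(204°) = -0.4067

e^(i*204°) = -0.9135 - 0.4067i


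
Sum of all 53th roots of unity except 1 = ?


With w = e^(2*pi*i/53), all 53 of the 53th roots of unity w^0 = 1, w, ..., w^(52) sum to 0: 1 + w + ... + w^(52) = (1 - w^53)/(1 - w) = 0 since w^53 = 1, w ≠ 1.
Removing the root 1: w + w^2 + ... + w^(52) = 0 - 1 = -1

Sum = -1


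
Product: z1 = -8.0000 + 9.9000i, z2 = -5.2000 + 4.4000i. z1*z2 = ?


Real = -8*(-5.2) - 9.9*4.4 = 41.6 - 43.56 = -1.96
Imag = -8*4.4 - (5.2)*9.9 = -35.2 - (51.48) = -86.68

-1.9600 - 86.6800i


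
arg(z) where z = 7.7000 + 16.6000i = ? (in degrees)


Re = 7.7, Im = 16.6
arg = atan2(16.6, 7.7) = 65.1155 degrees

arg(z) = 65.1155 degrees


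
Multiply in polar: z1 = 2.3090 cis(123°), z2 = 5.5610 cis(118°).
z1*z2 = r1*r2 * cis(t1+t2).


r = 2.3090 * 5.5610 = 12.8403
theta = 123° + 118° = 241° = 241° (mod 360)

12.8403 cis(241°)


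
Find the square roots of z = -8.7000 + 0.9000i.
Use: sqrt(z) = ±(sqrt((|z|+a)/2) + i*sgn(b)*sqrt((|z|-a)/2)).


|z| = sqrt(75.69+0.81) = 8.7464
sqrt((|z|+a)/2) = sqrt((8.7464+(-8.7))/2) = sqrt(0.0232) = 0.1524
sqrt((|z|-a)/2) = sqrt((8.7464-(-8.7))/2) = sqrt(8.7232) = 2.9535

±(0.1524 + 2.9535i) i.e. 0.1524 + 2.9535i and -0.1524 - 2.9535i


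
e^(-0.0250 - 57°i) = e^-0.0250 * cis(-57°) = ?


e^-0.0250 = 0.9753
cos(-57°) = 0.54464
sin(-57°) = -0.8387
Real = 0.9753*0.54464 = 0.5312
Imag = 0.9753*(-0.8387) = -0.8180

0.5312 - 0.8180i


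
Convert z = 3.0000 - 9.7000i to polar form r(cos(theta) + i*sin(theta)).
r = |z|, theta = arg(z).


r = sqrt(9+94.09) = sqrt(103.09) = 10.1533
theta = atan2(-9.7, 3) = -72.8143 degrees

r = 10.1533, theta = -72.8143 degrees


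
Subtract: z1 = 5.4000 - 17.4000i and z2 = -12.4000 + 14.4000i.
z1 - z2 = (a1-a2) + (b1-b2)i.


Real: 5.4 + 12.4 = 17.8
Imag: -17.4 - 14.4 = -31.8

17.8000 - 31.8000i


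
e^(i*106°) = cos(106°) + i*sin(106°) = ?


cos(106°) = -0.2756
sin(106°) = 0.9613

e^(i*106°) = -0.2756 + 0.9613i


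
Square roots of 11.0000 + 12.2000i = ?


|z| = sqrt(121+148.84) = 16.4268
sqrt((|z|+a)/2) = sqrt((16.4268+11)/2) = sqrt(13.7134) = 3.7032
sqrt((|z|-a)/2) = sqrt((16.4268-11)/2) = sqrt(2.7134) = 1.6472

±(3.7032 + 1.6472i) i.e. 3.7032 + 1.6472i and -3.7032 - 1.6472i


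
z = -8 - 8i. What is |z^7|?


|z| = sqrt(64+64) = sqrt(128) = 11.3137
|z^7| = |z|^7 = (sqrt(128))^7 = 128^3 * sqrt(128) = 2097152*sqrt(128)

|z^7| = 2097152*sqrt(128) ≈ 23726566.4061


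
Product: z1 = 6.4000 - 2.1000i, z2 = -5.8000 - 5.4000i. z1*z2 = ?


Real = 6.4*(-5.8) - (-2.1)*(-5.4) = -37.12 - 11.34 = -48.46
Imag = 6.4*(-5.4) - (5.8)*(-2.1) = -34.56 + 12.18 = -22.38

-48.4600 - 22.3800i


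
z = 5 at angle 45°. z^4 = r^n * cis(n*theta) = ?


r^4 = 5^4 = 625
n*theta = 4*45° = 180° = 180° (mod 360)
a = 625*cos(180°) = -625.0000
b = 625*sin(180°) = 0

625 cis(180°) = -625.0000 + 0i


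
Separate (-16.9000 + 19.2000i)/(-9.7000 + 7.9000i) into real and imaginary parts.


Multiply by conjugate: (-16.9000 + 19.2000i)(-9.7000 - 7.9000i) / ((-9.7)^2 + 7.9^2)
Numerator real = -16.9*(-9.7) + 19.2*7.9 = 315.61
Numerator imag = 19.2*(-9.7) - (-16.9)*7.9 = -52.73
Denominator = 156.5
Re(z) = 315.61/156.5 = 2.0167
Im(z) = -52.73/156.5 = -0.3369

Re(z) = 2.0167, Im(z) = -0.3369


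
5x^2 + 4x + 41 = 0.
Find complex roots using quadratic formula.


disc = 4^2 - 4*5*41 = 16 - 820 = -804
sqrt(|disc|) = sqrt(804) = 28.3549
Real part = -4/(2*5) = -0.4000
Imag part = 28.3549/(2*5) = 2.8355

-0.4000 ± 2.8355i


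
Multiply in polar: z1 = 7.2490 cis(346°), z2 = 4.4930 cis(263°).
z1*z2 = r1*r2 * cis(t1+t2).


r = 7.2490 * 4.4930 = 32.5698
theta = 346° + 263° = 609° = 249° (mod 360)

32.5698 cis(249°)


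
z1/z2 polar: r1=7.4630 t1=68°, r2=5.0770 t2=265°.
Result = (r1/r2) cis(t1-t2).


r = 7.4630 / 5.0770 = 1.4700
theta = 68° - 265° = -197° = 163° (mod 360)

1.4700 cis(163°)


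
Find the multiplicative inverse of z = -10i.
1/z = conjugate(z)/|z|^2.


|z|^2 = 0+100 = 100
1/z = (0 + 10i)/100

1/z = 0 + 0.1000i


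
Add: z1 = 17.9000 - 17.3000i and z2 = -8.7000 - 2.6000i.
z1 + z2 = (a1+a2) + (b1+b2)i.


Real: 17.9 - 8.7 = 9.2
Imag: -17.3 - 2.6 = -19.9

9.2000 - 19.9000i


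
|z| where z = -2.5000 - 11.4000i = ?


|z| = sqrt((-2.5)^2 + (-11.4)^2) = sqrt(6.25 + 129.96) = sqrt(136.21) = 11.6709

|z| = 11.6709


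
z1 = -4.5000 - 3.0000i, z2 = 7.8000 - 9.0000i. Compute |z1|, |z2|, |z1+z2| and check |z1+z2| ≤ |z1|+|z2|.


|z1| = sqrt((-4.5)^2 + (-3)^2) = sqrt(29.25) = 5.4083
|z2| = sqrt(7.8^2 + (-9)^2) = sqrt(141.84) = 11.9097
z1+z2 = 3.3000 - 12.0000i
|z1+z2| = sqrt(154.89) = 12.4455
|z1|+|z2| = 5.4083 + 11.9097 = 17.3180

|z1+z2| = 12.4455 ≤ |z1|+|z2| = 17.3180 (verified)


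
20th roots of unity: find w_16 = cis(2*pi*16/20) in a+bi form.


Angle = 360*16/20 = 288°
a = cos(288°) = 0.3090
b = sin(288°) = -0.9511

0.3090 - 0.9511i


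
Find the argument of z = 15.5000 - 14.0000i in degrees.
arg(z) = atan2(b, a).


Re = 15.5, Im = -14
arg = atan2(-14, 15.5) = -42.0892 degrees

arg(z) = -42.0892 degrees


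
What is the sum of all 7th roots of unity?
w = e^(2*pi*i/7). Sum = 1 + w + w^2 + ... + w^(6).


The sum of all 7th roots of unity is 0.
Geometric series: (1 - w^7)/(1 - w) = (1-1)/(1-w) = 0 since w^7 = 1, w ≠ 1.
Alternatively: coefficient of z^6 in z^7 - 1 is 0.

0


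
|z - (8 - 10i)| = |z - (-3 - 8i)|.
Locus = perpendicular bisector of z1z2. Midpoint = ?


Equal distances means the locus is the perpendicular bisector of z1 and z2.
Midpoint = ((8+(-3))/2, (-10+(-8))/2) = (2.5000, -9.0000)

Perpendicular bisector through (2.5000, -9.0000)


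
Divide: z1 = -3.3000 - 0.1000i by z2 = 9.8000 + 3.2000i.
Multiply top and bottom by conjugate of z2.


Conjugate of z2 = 9.8000 - 3.2000i
Numerator: (-3.3000 - 0.1000i)(9.8000 - 3.2000i) = -32.6600 + 9.5800i
Denominator: 9.8^2 + 3.2^2 = 106.28
Result = (-32.6600 + 9.5800i)/106.28

-0.3073 + 0.0901i


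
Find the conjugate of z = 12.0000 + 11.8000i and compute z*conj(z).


z_bar = 12.0000 - 11.8000i
z*z_bar = 12^2 + 11.8^2 = 144 + 139.24 = 283.24

z_bar = 12.0000 - 11.8000i, z*z_bar = 283.24


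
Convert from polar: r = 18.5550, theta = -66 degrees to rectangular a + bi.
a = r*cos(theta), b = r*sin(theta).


a = 18.5550*cos(-66°) = 18.5550*0.406737 = 7.5470
b = 18.5550*sin(-66°) = 18.5550*(-0.913545) = -16.9508

7.5470 - 16.9508i


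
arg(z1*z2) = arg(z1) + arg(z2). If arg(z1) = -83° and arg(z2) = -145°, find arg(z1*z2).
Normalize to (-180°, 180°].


arg(z1*z2) = -83° - 145° = -228°
Normalized to (-180°, 180°]: 132°

132°


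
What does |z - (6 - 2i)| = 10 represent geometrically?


|z - z0| = r is a circle with center z0 and radius r.
Center = (6, -2), radius = 10

Circle with center (6, -2) and radius 10


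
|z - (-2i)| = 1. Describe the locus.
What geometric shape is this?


|z - z0| = r is a circle with center z0 and radius r.
Center = (0, -2), radius = 1

Circle with center (0, -2) and radius 1


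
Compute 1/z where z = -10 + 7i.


|z|^2 = 100+49 = 149
1/z = (-10 - 7i)/149

1/z = -0.0671 - 0.0470i


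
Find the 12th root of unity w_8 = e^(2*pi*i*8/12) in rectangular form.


Angle = 360*8/12 = 240°
a = cos(240°) = -0.5000
b = sin(240°) = -0.8660

-0.5000 - 0.8660i


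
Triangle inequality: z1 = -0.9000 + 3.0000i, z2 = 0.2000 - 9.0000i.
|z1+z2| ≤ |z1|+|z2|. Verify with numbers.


|z1| = sqrt((-0.9)^2 + 3^2) = sqrt(9.81) = 3.1321
|z2| = sqrt(0.2^2 + (-9)^2) = sqrt(81.04) = 9.0022
z1+z2 = -0.7000 - 6.0000i
|z1+z2| = sqrt(36.49) = 6.0407
|z1|+|z2| = 3.1321 + 9.0022 = 12.1343

|z1+z2| = 6.0407 ≤ |z1|+|z2| = 12.1343 (verified)


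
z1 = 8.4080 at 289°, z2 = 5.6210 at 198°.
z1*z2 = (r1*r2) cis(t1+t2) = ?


r = 8.4080 * 5.6210 = 47.2614
theta = 289° + 198° = 487° = 127° (mod 360)

47.2614 cis(127°)


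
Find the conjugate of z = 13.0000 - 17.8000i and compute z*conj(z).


z_bar = 13.0000 + 17.8000i
z*z_bar = 13^2 + (-17.8)^2 = 169 + 316.84 = 485.84

z_bar = 13.0000 + 17.8000i, z*z_bar = 485.84


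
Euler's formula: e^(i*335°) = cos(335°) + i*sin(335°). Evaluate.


cos(335°) = 0.9063
sin(335°) = -0.4226

e^(i*335°) = 0.9063 - 0.4226i


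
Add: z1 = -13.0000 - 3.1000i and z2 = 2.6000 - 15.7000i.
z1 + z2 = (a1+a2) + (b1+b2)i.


Real: -13 + 2.6 = -10.4
Imag: -3.1 - 15.7 = -18.8

-10.4000 - 18.8000i


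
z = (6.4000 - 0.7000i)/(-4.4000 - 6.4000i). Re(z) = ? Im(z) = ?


Multiply by conjugate: (6.4000 - 0.7000i)(-4.4000 + 6.4000i) / ((-4.4)^2 + (-6.4)^2)
Numerator real = 6.4*(-4.4) - (0.7)*(-6.4) = -23.68
Numerator imag = -0.7*(-4.4) - 6.4*(-6.4) = 44.04
Denominator = 60.32
Re(z) = -23.68/60.32 = -0.3926
Im(z) = 44.04/60.32 = 0.7301

Re(z) = -0.3926, Im(z) = 0.7301


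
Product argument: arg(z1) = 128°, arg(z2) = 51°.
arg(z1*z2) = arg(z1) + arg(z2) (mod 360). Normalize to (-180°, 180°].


arg(z1*z2) = 128° + 51° = 179°
Normalized to (-180°, 180°]: 179°

179°


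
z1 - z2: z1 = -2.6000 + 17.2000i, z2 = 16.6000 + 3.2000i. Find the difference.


Real: -2.6 - 16.6 = -19.2
Imag: 17.2 - 3.2 = 14

-19.2000 + 14.0000i


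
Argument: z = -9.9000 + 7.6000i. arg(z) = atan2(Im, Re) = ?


Re = -9.9, Im = 7.6
arg = atan2(7.6, -9.9) = 142.4874 degrees

arg(z) = 142.4874 degrees


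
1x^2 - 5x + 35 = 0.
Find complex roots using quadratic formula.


disc = (-5)^2 - 4*1*35 = 25 - 140 = -115
sqrt(|disc|) = sqrt(115) = 10.7238
Real part = 5/(2*1) = 2.5000
Imag part = 10.7238/(2*1) = 5.3619

2.5000 ± 5.3619i


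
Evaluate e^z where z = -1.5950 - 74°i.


e^-1.5950 = 0.2029
cos(-74°) = 0.2756
sin(-74°) = -0.9613
Real = 0.2029*0.2756 = 0.0559
Imag = 0.2029*(-0.9613) = -0.1950

0.0559 - 0.1950i


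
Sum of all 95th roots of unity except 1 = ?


With w = e^(2*pi*i/95), all 95 of the 95th roots of unity w^0 = 1, w, ..., w^(94) sum to 0: 1 + w + ... + w^(94) = (1 - w^95)/(1 - w) = 0 since w^95 = 1, w ≠ 1.
Removing the root 1: w + w^2 + ... + w^(94) = 0 - 1 = -1

Sum = -1


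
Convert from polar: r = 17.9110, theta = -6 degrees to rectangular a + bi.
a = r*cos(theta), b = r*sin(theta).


a = 17.9110*cos(-6°) = 17.9110*0.994522 = 17.8129
b = 17.9110*sin(-6°) = 17.9110*(-0.10453) = -1.8722

17.8129 - 1.8722i


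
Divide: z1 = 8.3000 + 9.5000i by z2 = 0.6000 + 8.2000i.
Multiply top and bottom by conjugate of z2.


Conjugate of z2 = 0.6000 - 8.2000i
Numerator: (8.3000 + 9.5000i)(0.6000 - 8.2000i) = 82.8800 - 62.3600i
Denominator: 0.6^2 + 8.2^2 = 67.6
Result = (82.8800 - 62.3600i)/67.6

1.2260 - 0.9225i


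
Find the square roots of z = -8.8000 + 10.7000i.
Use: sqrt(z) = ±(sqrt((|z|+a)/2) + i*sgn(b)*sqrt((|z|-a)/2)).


|z| = sqrt(77.44+114.49) = 13.8539
sqrt((|z|+a)/2) = sqrt((13.8539+(-8.8))/2) = sqrt(2.5269) = 1.5896
sqrt((|z|-a)/2) = sqrt((13.8539-(-8.8))/2) = sqrt(11.3269) = 3.3656

±(1.5896 + 3.3656i) i.e. 1.5896 + 3.3656i and -1.5896 - 3.3656i


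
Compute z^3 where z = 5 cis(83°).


r^3 = 5^3 = 125
n*theta = 3*83° = 249° = 249° (mod 360)
a = 125*cos(249°) = -44.7960
b = 125*sin(249°) = -116.6976

125 cis(249°) = -44.7960 - 116.6976i


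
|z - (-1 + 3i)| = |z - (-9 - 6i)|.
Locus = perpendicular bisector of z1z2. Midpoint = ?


Equal distances means the locus is the perpendicular bisector of z1 and z2.
Midpoint = ((-1+(-9))/2, (3+(-6))/2) = (-5.0000, -1.5000)

Perpendicular bisector through (-5.0000, -1.5000)


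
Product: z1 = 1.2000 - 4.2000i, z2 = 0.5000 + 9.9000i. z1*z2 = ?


Real = 1.2*0.5 - (-4.2)*9.9 = 0.6 - (-41.58) = 42.18
Imag = 1.2*9.9 + 0.5*(-4.2) = 11.88 - (2.1) = 9.78

42.1800 + 9.7800i


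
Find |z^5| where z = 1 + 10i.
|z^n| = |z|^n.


|z| = sqrt(1+100) = sqrt(101) = 10.0499
|z^5| = |z|^5 = (sqrt(101))^5 = 101^2 * sqrt(101) = 10201*sqrt(101)

|z^5| = 10201*sqrt(101) ≈ 102518.7812


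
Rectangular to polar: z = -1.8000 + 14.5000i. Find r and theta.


r = sqrt(3.24+210.25) = sqrt(213.49) = 14.6113
theta = atan2(14.5, -1.8) = 97.0764 degrees

r = 14.6113, theta = 97.0764 degrees


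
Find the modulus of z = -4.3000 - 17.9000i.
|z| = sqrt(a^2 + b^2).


|z| = sqrt((-4.3)^2 + (-17.9)^2) = sqrt(18.49 + 320.41) = sqrt(338.9) = 18.4092

|z| = 18.4092


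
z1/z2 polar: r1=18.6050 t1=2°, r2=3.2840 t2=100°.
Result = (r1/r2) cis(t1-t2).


r = 18.6050 / 3.2840 = 5.6653
theta = 2° - 100° = -98° = 262° (mod 360)

5.6653 cis(262°)


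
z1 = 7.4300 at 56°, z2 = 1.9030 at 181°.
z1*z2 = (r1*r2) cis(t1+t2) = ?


r = 7.4300 * 1.9030 = 14.1393
theta = 56° + 181° = 237° = 237° (mod 360)

14.1393 cis(237°)


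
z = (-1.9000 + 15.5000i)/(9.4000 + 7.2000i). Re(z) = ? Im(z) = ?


Multiply by conjugate: (-1.9000 + 15.5000i)(9.4000 - 7.2000i) / (9.4^2 + 7.2^2)
Numerator real = -1.9*9.4 + 15.5*7.2 = 93.74
Numerator imag = 15.5*9.4 - (-1.9)*7.2 = 159.38
Denominator = 140.2
Re(z) = 93.74/140.2 = 0.6686
Im(z) = 159.38/140.2 = 1.1368

Re(z) = 0.6686, Im(z) = 1.1368


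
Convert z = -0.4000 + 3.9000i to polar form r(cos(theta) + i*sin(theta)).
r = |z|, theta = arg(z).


r = sqrt(0.16+15.21) = sqrt(15.37) = 3.9205
theta = atan2(3.9, -0.4) = 95.8560 degrees

r = 3.9205, theta = 95.8560 degrees


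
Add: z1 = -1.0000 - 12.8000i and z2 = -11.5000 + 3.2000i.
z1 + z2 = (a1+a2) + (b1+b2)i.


Real: -1 - 11.5 = -12.5
Imag: -12.8 + 3.2 = -9.6

-12.5000 - 9.6000i


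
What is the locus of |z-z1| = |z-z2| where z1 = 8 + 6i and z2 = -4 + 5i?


Equal distances means the locus is the perpendicular bisector of z1 and z2.
Midpoint = ((8+(-4))/2, (6+5)/2) = (2.0000, 5.5000)

Perpendicular bisector through (2.0000, 5.5000)


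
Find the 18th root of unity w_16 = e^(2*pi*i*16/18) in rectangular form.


Angle = 360*16/18 = 320°
a = cos(320°) = 0.7660
b = sin(320°) = -0.6428

0.7660 - 0.6428i


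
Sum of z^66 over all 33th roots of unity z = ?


The roots are w_k = w^k with w = e^(2*pi*i/33), and (w^k)^66 = (w^66)^k.
So S = 1 + u + u^2 + ... + u^(32) with u = w^66.
66 = 2*33 + 0, so 66 is a multiple of 33 and u = (w^33)^2 = 1.
Every one of the 33 terms equals 1: S = 33

S = 33


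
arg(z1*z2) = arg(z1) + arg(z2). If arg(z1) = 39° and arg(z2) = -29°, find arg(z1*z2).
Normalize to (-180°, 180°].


arg(z1*z2) = 39° - 29° = 10°
Normalized to (-180°, 180°]: 10°

10°
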